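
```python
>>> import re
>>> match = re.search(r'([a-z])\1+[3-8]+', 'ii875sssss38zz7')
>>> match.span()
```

After group 1 captures some text, `\1` only succeeds where that same text appears again.
Unlike `match`, `search` isn't anchored — it looks for the pattern anywhere in the string.
The match spans [0:5] → 'ii875'.
Captured: group 1 = 'i'.

(0, 5)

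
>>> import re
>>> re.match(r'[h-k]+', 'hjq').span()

(0, 2)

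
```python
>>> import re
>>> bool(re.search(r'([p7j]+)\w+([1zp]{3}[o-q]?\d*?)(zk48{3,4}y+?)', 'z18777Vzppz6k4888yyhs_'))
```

False

Here nothing in the string fits, so the call returns None, and `bool(None)` is False.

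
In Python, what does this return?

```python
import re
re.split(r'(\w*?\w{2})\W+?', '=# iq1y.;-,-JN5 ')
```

['=# ', 'iq1y', ';-,-', 'JN5', '']

With a capturing group present, the delimiter's captured portion is kept in the result list.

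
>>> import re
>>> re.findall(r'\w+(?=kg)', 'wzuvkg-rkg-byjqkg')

The lookaround is zero-width — it requires the adjacent text to match without consuming it, so the asserted text isn't part of the match.
Walking the string: at [0:4] → 'wzuv'; at [7:8] → 'r'; at [11:15] → 'byjq'.
Since nothing is captured, `findall` lists the 3 matched substrings directly.

['wzuv', 'r', 'byjq']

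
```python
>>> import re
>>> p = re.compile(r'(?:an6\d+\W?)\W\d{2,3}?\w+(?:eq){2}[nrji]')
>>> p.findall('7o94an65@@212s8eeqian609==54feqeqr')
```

['an609==54feqeqr']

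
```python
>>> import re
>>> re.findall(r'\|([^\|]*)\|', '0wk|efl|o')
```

Matches: at [3:8] match '|efl|', group 1 = 'efl'.
`findall` collects group 1 from the one match (1 total).

['efl']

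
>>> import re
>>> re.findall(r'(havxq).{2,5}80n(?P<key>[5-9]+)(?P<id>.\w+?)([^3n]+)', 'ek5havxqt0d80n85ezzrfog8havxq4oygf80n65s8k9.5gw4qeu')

Pattern: the literal 'ha', then a literal 'v', then the literal 'xq' (captured); then 2 to 5 of any character, then the literal '80n'; then one or more of a character in [5-9] (captured as 'key'); then any character, then one or more of a word character (lazy) (captured as 'id'); then one or more of any character except [3n] (captured).
A non-greedy quantifier consumes as few characters as it can — just enough that the remainder of the pattern still matches from where it stops; whatever follows it matches normally.
Scanning left to right: at [3:36] match 'havxqt0d80n85ezzrfog8havxq4oygf80', groups = ('havxq', '85', 'ez', 'zrfog8havxq4oygf80').
With 4 capturing groups, `findall` returns a 4-tuple per match.

[('havxq', '85', 'ez', 'zrfog8havxq4oygf80')]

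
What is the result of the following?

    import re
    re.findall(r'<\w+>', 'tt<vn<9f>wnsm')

['<9f>']

Walking the string: at [5:9] → '<9f>'.
Since nothing is captured, `findall` lists the 1 matched substring directly.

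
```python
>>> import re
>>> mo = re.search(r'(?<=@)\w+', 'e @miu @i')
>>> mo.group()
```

'miu'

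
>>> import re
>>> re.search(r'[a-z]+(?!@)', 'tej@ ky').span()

(0, 2)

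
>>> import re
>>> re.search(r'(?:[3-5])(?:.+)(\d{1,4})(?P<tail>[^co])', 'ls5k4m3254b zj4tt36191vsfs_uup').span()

This matches a character in [3-5] (non-capturing group); then one or more of any character (non-capturing group); then 1 to 4 of a digit (captured); then any character except [co] (captured as 'tail').
`re.search` tries every starting position until one works.
The match spans [2:23] → '5k4m3254b zj4tt36191v'.
Captured: group 1 = '1', group 2 = 'v'.

(2, 23)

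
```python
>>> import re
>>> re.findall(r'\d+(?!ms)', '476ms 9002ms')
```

`(?!…)`/`(?<!…)` only lets a position through if the neighbouring text does NOT match; no characters are consumed.
`findall` yields the raw match text (2 of them) because the pattern has no groups.

['47', '900']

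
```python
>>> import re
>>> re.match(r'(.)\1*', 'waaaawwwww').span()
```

The backreference `\1` re-matches whatever the first group consumed, character for character.
With `match`, the pattern is implicitly anchored at the beginning.
The match spans [0:1] → 'w'.
Captured: group 1 = 'w'.

(0, 1)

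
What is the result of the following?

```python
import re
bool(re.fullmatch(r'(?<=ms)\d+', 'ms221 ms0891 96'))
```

The `(?=…)`/`(?<=…)` assertion just peeks at neighbouring text; it doesn't advance the match position.
`fullmatch` succeeds only if the pattern covers the string from start to end.
Here the string isn't matched end-to-end, so the call returns None, and `bool(None)` is False.

False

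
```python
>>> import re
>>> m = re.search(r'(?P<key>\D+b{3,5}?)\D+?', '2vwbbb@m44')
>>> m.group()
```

This matches one or more of a non-digit, then 3 to 5 of a literal 'b' (lazy) (captured as 'key'); then one or more of a non-digit (lazy).
With the lazy modifier that quantifier settles for the fewest repetitions that let the rest of the pattern succeed (the atoms after it are unaffected and can still be greedy).
`re.search` scans for the first position where the pattern succeeds.
The match spans [1:7] → 'vwbbb@'.
Captured: group 1 = 'vwbbb'.

'vwbbb@'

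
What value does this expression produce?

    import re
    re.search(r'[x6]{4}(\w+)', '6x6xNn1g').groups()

('Nn1g',)

The match spans [0:8] → '6x6xNn1g'.
Captured: group 1 = 'Nn1g'.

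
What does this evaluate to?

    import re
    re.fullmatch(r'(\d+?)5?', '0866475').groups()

('086647',)

The match spans [0:7] → '0866475'.
Captured: group 1 = '086647'.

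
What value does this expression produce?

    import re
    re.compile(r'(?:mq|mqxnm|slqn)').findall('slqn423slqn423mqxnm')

The regex engine tests alternatives in the order written; an earlier branch that matches wins even if a later one would match more.
With no groups in the pattern, `findall` gives back each whole match — 3 here.

['slqn', 'slqn', 'mq']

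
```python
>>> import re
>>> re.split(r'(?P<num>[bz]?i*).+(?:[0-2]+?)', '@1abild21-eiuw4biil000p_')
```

['', '', 'p_']

Pattern: optionally one of [bz], then zero or more of a literal 'i' (captured as 'num'); then one or more of any character; then one or more of a character in [0-2] (lazy) (non-capturing group).
With a capturing group present, the delimiter's captured portion is kept in the result list.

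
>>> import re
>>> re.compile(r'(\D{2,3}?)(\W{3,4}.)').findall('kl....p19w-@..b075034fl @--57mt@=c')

This matches 2 to 3 of a non-digit (lazy) (captured); then 3 to 4 of a non-word character, then any character (captured).
Matches: at [0:7] match 'kl....p', groups = ('kl', '....p'); at [9:15] match 'w-@..b', groups = ('w-', '@..b'); at [21:28] match 'fl @--5', groups = ('fl', ' @--5').
Multiple groups make `findall` return tuples — one 2-tuple for each match.

[('kl', '....p'), ('w-', '@..b'), ('fl', ' @--5')]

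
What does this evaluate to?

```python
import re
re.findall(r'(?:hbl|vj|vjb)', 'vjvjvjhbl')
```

No capturing groups, so `findall` returns the 4 full match strings.

['vj', 'vj', 'vj', 'hbl']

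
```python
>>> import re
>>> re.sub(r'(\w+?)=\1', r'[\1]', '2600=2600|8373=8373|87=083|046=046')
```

A backreference is literal: `\1` must see the identical characters the first group matched.
Matches: at [0:9] → '2600=2600'; at [10:19] → '8373=8373'; at [27:34] → '046=046'.
Each match is replaced using the text its own group 1 captured.

'[2600]|[8373]|87=083|[046]'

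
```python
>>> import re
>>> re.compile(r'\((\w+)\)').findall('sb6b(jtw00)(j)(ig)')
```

['jtw00', 'j', 'ig']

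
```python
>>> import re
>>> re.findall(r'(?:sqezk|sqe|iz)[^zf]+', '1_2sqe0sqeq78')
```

['sqe0sqeq78']

Matches: at [3:13] → 'sqe0sqeq78'.
No capturing groups, so `findall` returns the 1 full match string.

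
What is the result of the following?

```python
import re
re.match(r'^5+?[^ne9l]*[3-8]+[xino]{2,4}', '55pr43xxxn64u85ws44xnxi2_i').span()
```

The pattern matches anchored at the start of the string; then one or more of a literal '5' (lazy); then zero or more of any character except [ne9l], then one or more of a character in [3-8], then 2 to 4 of one of [xino].
`re.match` won't scan ahead — the pattern has to work from the very first character.
The match spans [0:10] → '55pr43xxxn'.

(0, 10)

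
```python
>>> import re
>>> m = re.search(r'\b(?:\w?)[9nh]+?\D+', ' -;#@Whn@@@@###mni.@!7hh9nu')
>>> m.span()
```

Pattern: a word boundary (`\b`, zero-width); then optionally a word character (non-capturing group); then one or more of one of [9nh] (lazy); then one or more of a non-digit.
Unlike `match`, `search` isn't anchored — it looks for the pattern anywhere in the string.
The match spans [5:21] → 'Whn@@@@###mni.@!'.

(5, 21)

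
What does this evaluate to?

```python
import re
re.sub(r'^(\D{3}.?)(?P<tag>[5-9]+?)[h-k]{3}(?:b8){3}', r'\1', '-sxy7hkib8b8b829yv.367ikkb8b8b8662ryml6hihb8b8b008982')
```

'-sxy29yv.367ikkb8b8b8662ryml6hihb8b8b008982'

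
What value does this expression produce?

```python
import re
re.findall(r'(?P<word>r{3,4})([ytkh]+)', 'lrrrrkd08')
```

The pattern matches 3 to 4 of a literal 'r' (captured as 'word'); then one or more of one of [ytkh] (captured).
`findall` packs the 2 group values into a tuple for every match.

[('rrrr', 'k')]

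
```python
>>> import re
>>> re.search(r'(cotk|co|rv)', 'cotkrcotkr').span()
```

(0, 4)

Alternation isn't longest-match — the leftmost alternative that fits at this position is chosen.
`search` walks the string left to right and returns the first match it finds.
The match spans [0:4] → 'cotk'.
Captured: group 1 = 'cotk'.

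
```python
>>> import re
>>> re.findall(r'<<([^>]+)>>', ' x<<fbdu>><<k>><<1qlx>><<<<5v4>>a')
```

Matches: at [2:10] match '<<fbdu>>', group 1 = 'fbdu'; at [10:15] match '<<k>>', group 1 = 'k'; at [15:23] match '<<1qlx>>', group 1 = '1qlx'; at [23:32] match '<<<<5v4>>', group 1 = '<<5v4'.
With a single group, `findall` returns only what that group captured — 4 items.

['fbdu', 'k', '1qlx', '<<5v4']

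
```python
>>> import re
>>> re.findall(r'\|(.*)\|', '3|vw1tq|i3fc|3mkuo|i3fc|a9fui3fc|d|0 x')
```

['vw1tq|i3fc|3mkuo|i3fc|a9fui3fc|d']

Walking the string: at [1:35] match '|vw1tq|i3fc|3mkuo|i3fc|a9fui3fc|d|', group 1 = 'vw1tq|i3fc|3mkuo|i3fc|a9fui3fc|d'.
One capturing group, so `findall` returns just the captured substring from the one match — 1 in all.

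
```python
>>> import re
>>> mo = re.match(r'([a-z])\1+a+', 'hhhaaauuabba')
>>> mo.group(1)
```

'h'

`\1` is not a pattern — it's the concrete string captured by group 1, re-applied verbatim.
`re.match` only tries the pattern at the start of the string.
The match spans [0:6] → 'hhhaaa'.
Captured: group 1 = 'h'.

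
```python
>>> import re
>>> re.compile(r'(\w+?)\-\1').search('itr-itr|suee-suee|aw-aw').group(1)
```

'itr'

A backreference is literal: `\1` must see the identical characters the first group matched.
`search` walks the string left to right and returns the first match it finds.
The match spans [0:7] → 'itr-itr'.
Captured: group 1 = 'itr'.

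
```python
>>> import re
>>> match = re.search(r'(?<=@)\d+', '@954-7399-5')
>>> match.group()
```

The `(?=…)`/`(?<=…)` assertion just peeks at neighbouring text; it doesn't advance the match position.
Unlike `match`, `search` isn't anchored — it looks for the pattern anywhere in the string.
The match spans [1:4] → '954'.

'954'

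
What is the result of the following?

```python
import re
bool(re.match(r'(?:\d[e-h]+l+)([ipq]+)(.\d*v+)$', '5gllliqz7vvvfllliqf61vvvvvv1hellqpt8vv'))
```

False

`match` is anchored at position 0; if the pattern doesn't fit there, it returns None.
Here the string doesn't start with a match, so the call returns None, and `bool(None)` is False.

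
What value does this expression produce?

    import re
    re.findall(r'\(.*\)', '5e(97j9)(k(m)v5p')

['(97j9)(k(m)']

No capturing groups, so `findall` returns the 1 full match string.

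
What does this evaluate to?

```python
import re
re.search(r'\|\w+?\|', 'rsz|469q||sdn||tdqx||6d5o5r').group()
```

The match spans [3:9] → '|469q|'.

'|469q|'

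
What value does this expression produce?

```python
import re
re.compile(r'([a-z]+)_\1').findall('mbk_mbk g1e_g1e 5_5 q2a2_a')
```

['mbk']

After group 1 captures some text, `\1` only succeeds where that same text appears again.
Matches: at [0:7] match 'mbk_mbk', group 1 = 'mbk'.
`findall` collects group 1 from the one match (1 total).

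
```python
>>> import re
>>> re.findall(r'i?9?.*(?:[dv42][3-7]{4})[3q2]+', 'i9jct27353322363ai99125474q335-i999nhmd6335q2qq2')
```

The pattern matches optionally the literal 'i', then optionally a literal '9'; then zero or more of any character; then one of [dv42], then exactly 4 of a character in [3-7] (non-capturing group); then one or more of one of [3q2].
Matches: at [0:48] → 'i9jct27353322363ai99125474q335-i999nhmd6335q2qq2'.
Since nothing is captured, `findall` lists the 1 matched substring directly.

['i9jct27353322363ai99125474q335-i999nhmd6335q2qq2']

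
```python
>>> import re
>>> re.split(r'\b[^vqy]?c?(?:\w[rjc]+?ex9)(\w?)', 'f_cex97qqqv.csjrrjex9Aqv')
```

['', '7', 'qqqv', 'A', 'qv']

`re.split` interleaves the captured-group text with the surrounding fragments.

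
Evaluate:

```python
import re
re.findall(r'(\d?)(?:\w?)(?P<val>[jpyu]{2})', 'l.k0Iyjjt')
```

[('0', 'yj')]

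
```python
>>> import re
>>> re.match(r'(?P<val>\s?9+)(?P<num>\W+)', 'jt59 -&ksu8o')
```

Pattern: optionally whitespace, then one or more of the literal '9' (captured as 'val'); then one or more of a non-word character (captured as 'num').
`re.match` only tries the pattern at the start of the string.
Here position 0 doesn't satisfy it, so the call returns None.

None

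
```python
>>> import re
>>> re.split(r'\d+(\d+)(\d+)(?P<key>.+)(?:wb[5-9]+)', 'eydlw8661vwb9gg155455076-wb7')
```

['eydlw', '6', '1', 'vwb9gg155455076-', '']

The pattern matches one or more of a digit; then one or more of a digit (captured); then one or more of a digit (captured); then one or more of any character (captured as 'key'); then the literal 'wb', then one or more of a character in [5-9] (non-capturing group).
Matches to split on: at [5:28] → '8661vwb9gg155455076-wb7'.
`re.split` interleaves the captured-group text with the surrounding fragments.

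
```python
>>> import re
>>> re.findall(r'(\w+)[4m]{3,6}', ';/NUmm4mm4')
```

This matches one or more of a word character (captured); then 3 to 6 of one of [4m].
With a single group, `findall` returns only what that group captured — 1 item.

['NUmm4']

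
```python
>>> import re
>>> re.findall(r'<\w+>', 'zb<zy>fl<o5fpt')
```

No capturing groups, so `findall` returns the 1 full match string.

['<zy>']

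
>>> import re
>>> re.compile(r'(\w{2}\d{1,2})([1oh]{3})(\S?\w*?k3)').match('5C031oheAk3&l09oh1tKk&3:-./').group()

This matches exactly 2 of a word character, then 1 to 2 of a digit (captured); then exactly 3 of one of [1oh] (captured); then optionally a non-whitespace character, then zero or more of a word character (lazy), then the literal 'k3' (captured).
With `match`, the pattern is implicitly anchored at the beginning.
The match spans [0:11] → '5C031oheAk3'.
Captured: group 1 = '5C03', group 2 = '1oh', group 3 = 'eAk3'.

'5C031oheAk3'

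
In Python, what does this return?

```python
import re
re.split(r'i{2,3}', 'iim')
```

Pattern: 2 to 3 of a literal 'i'.
Matches to split on: at [0:2] → 'ii'.
`split` removes every match and returns the 2 fragments in between.

['', 'm']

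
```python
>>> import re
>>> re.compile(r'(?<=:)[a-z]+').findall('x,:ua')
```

['ua']

Because the assertion is zero-width, the text it checks is not consumed and won't appear in the result.
Matches: at [3:5] → 'ua'.
`findall` yields the raw match text (1 of them) because the pattern has no groups.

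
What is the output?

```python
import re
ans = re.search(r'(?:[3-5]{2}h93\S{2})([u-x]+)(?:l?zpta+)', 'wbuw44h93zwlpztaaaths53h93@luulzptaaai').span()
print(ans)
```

The pattern matches exactly 2 of a character in [3-5], then the literal 'h93', then exactly 2 of a non-whitespace character (non-capturing group); then one or more of a character in [u-x] (captured); then optionally the literal 'l', then the literal 'zpt', then one or more of the literal 'a' (non-capturing group).
The match spans [21:37] → '53h93@luulzptaaa'.

(21, 37)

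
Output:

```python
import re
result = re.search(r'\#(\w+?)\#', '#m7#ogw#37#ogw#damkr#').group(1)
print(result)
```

m7

Unlike `match`, `search` isn't anchored — it looks for the pattern anywhere in the string.
The match spans [0:4] → '#m7#'.
Captured: group 1 = 'm7'.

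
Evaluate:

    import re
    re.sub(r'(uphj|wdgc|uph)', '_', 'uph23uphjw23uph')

`|` is ordered: at each position the engine commits to the first alternative that works.
Matches: at [0:3] → 'uph'; at [5:9] → 'uphj'; at [12:15] → 'uph'.
Each match is replaced by '_'.

'_23_w23_'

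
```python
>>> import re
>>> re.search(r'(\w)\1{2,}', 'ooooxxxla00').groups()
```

('o',)

`\1` is not a pattern — it's the concrete string captured by group 1, re-applied verbatim.
`search` walks the string left to right and returns the first match it finds.
The match spans [0:4] → 'oooo'.
Captured: group 1 = 'o'.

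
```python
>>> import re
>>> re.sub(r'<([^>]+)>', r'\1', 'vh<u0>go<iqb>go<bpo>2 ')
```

'vhu0goiqbgobpo2 '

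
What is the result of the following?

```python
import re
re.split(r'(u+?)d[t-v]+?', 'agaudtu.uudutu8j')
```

['aga', 'u', 'u.', 'uu', 'tu8j']

The `?` after the quantifier makes it lazy — it takes as little as possible before letting the rest of the pattern try.
Because the pattern has a capturing group, `split` also inserts each captured text between the pieces.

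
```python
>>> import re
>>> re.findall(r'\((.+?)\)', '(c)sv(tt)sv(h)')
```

['c', 'tt', 'h']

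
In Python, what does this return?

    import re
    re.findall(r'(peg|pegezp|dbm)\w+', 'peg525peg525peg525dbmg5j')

['peg']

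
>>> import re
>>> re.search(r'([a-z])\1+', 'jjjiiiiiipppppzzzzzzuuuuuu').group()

'jjj'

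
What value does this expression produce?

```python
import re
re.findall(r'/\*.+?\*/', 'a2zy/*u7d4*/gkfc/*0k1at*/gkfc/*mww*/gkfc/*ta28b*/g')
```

Matches: at [4:12] → '/*u7d4*/'; at [16:25] → '/*0k1at*/'; at [29:36] → '/*mww*/'; at [40:49] → '/*ta28b*/'.
`findall` yields the raw match text (4 of them) because the pattern has no groups.

['/*u7d4*/', '/*0k1at*/', '/*mww*/', '/*ta28b*/']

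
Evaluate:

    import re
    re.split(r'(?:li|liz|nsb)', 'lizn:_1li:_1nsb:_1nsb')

`|` is ordered: at each position the engine commits to the first alternative that works.
Matches to split on: at [0:2] → 'li'; at [7:9] → 'li'; at [12:15] → 'nsb'; at [18:21] → 'nsb'.
`split` removes every match and returns the 5 fragments in between.

['', 'zn:_1', ':_1', ':_1', '']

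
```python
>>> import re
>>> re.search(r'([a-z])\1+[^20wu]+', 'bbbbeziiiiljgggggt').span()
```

The backreference `\1` re-matches whatever the first group consumed, character for character.
`search` walks the string left to right and returns the first match it finds.
The match spans [0:18] → 'bbbbeziiiiljgggggt'.
Captured: group 1 = 'b'.

(0, 18)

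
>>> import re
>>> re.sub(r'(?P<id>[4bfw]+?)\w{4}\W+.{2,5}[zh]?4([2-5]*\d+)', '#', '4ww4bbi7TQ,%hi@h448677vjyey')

'#vjyey'

This matches one or more of one of [4bfw] (lazy) (captured as 'id'); then exactly 4 of a word character, then one or more of a non-word character; then 2 to 5 of any character, then optionally one of [zh], then a literal '4'; then zero or more of a character in [2-5], then one or more of a digit (captured).
Matches: at [0:22] → '4ww4bbi7TQ,%hi@h448677'.
`sub` substitutes '#' at each match site.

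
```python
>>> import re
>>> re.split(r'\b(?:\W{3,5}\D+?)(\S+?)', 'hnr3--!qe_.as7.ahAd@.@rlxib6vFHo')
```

['hnr3', 'e', '_.as7.ahAd', 'l', 'xib6vFHo']

The `?` after the quantifier makes it lazy — it takes as little as possible before letting the rest of the pattern try.
`re.split` interleaves the captured-group text with the surrounding fragments.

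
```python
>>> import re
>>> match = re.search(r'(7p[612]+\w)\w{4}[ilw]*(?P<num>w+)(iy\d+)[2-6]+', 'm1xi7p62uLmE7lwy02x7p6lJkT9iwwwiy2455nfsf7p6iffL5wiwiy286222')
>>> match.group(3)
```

'iy245'

This matches the literal '7p', then one or more of one of [612], then a word character (captured); then exactly 4 of a word character, then zero or more of one of [ilw]; then one or more of a literal 'w' (captured as 'num'); then the literal 'iy', then one or more of a digit (captured); then one or more of a character in [2-6].
`search` walks the string left to right and returns the first match it finds.
The match spans [19:37] → '7p6lJkT9iwwwiy2455'.
Captured: group 1 = '7p6l', group 2 = 'w', group 3 = 'iy245'.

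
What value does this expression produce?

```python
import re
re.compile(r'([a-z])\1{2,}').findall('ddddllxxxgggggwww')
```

['d', 'x', 'g', 'w']

After group 1 captures some text, `\1` only succeeds where that same text appears again.
Matches: at [0:4] match 'dddd', group 1 = 'd'; at [6:9] match 'xxx', group 1 = 'x'; at [9:14] match 'ggggg', group 1 = 'g'; at [14:17] match 'www', group 1 = 'w'.
With a single group, `findall` returns only what that group captured — 4 items.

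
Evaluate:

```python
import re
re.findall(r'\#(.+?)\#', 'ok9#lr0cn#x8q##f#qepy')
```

['lr0cn', '#f']

Lazy quantifiers expand one character at a time until the remainder of the pattern can match.
Scanning left to right: at [3:10] match '#lr0cn#', group 1 = 'lr0cn'; at [13:17] match '##f#', group 1 = '#f'.
`findall` collects group 1 from each match (2 total).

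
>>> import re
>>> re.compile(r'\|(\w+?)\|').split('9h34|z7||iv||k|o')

Matches to split on: at [4:8] → '|z7|'; at [8:12] → '|iv|'; at [12:15] → '|k|'.
Because the pattern has a capturing group, `split` also inserts each captured text between the pieces.

['9h34', 'z7', '', 'iv', '', 'k', 'o']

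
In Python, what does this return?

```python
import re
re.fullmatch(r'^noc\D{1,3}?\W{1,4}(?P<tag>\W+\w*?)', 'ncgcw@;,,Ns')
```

Pattern: anchored at the start of the string; then the literal 'noc', then 1 to 3 of a non-digit (lazy), then 1 to 4 of a non-word character; then one or more of a non-word character, then zero or more of a word character (lazy) (captured as 'tag').
For `fullmatch`, every character of the input must be accounted for by the pattern.
Here the pattern can't cover the whole string, so the call returns None.

None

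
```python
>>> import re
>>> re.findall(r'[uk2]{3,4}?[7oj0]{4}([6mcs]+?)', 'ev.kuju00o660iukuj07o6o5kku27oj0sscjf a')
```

Pattern: 3 to 4 of one of [uk2] (lazy); then exactly 4 of one of [7oj0]; then one or more of one of [6mcs] (lazy) (captured).
Matches: at [14:22] match 'ukuj07o6', group 1 = '6'; at [24:33] match 'kku27oj0s', group 1 = 's'.
With a single group, `findall` returns only what that group captured — 2 items.

['6', 's']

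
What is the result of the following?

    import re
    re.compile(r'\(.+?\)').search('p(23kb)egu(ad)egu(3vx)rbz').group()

'(23kb)'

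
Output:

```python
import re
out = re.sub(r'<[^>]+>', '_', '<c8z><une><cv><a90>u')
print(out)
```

____u

Matches: at [0:5] → '<c8z>'; at [5:10] → '<une>'; at [10:14] → '<cv>'; at [14:19] → '<a90>'.
`sub` substitutes '_' at each match site.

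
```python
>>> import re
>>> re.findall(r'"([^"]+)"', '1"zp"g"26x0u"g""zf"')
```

['zp', '26x0u', 'zf']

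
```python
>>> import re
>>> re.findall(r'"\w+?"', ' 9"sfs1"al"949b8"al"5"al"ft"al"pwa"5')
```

['"sfs1"', '"949b8"', '"5"', '"ft"', '"pwa"']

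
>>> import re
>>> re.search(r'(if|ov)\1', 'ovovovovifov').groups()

The match spans [0:4] → 'ovov'.
Captured: group 1 = 'ov'.

('ov',)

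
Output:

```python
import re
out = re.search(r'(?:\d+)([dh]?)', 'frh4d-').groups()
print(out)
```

The match spans [3:5] → '4d'.
Captured: group 1 = 'd'.

('d',)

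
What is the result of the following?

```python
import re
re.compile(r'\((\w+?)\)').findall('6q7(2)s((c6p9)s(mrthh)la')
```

['2', 'c6p9', 'mrthh']

`findall` collects group 1 from each match (3 total).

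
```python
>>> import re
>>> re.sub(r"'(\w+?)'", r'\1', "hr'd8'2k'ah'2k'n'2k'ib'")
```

Each match is replaced using the text its own group 1 captured.

'hrd82kah2kn2kib'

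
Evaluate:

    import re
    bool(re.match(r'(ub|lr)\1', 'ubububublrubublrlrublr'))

True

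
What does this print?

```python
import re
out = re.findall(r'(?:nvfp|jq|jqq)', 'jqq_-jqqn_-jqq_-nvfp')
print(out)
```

Branches in `(...|...)` are attempted left-to-right; the first branch that allows the whole pattern to succeed is taken.
`findall` yields the raw match text (4 of them) because the pattern has no groups.

['jq', 'jq', 'jq', 'nvfp']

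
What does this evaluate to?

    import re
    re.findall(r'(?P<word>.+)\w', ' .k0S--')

[' .k0']

With a single group, `findall` returns only what that group captured — 1 item.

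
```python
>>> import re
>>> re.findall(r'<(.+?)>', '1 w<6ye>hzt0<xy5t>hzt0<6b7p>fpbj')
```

['6ye', 'xy5t', '6b7p']

The `?` after the quantifier makes it lazy — it takes as little as possible before letting the rest of the pattern try.
One capturing group, so `findall` returns just the captured substring from each match — 3 in all.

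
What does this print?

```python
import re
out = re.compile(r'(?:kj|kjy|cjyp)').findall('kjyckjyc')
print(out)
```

['kj', 'kj']

Alternation isn't longest-match — the leftmost alternative that fits at this position is chosen.
No capturing groups, so `findall` returns the 2 full match strings.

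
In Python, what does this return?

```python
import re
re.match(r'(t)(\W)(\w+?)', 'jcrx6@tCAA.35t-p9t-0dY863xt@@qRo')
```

None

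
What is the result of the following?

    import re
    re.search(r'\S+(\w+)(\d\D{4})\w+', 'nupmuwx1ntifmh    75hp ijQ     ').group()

The match spans [0:14] → 'nupmuwx1ntifmh'.

'nupmuwx1ntifmh'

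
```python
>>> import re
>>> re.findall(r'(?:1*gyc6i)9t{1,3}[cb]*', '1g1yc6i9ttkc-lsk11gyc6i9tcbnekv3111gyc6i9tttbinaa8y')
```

['11gyc6i9tcb', '111gyc6i9tttb']

The pattern matches zero or more of the literal '1', then the literal 'gy', then the literal 'c6i' (non-capturing group); then a literal '9', then 1 to 3 of a literal 't', then zero or more of one of [cb].
Scanning left to right: at [16:27] → '11gyc6i9tcb'; at [32:45] → '111gyc6i9tttb'.
`findall` yields the raw match text (2 of them) because the pattern has no groups.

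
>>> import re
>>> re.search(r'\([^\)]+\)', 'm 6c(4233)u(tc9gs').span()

The match spans [4:10] → '(4233)'.

(4, 10)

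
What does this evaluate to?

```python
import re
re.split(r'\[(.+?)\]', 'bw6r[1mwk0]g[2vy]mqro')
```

['bw6r', '1mwk0', 'g', '2vy', 'mqro']

With the lazy modifier that quantifier settles for the fewest repetitions that let the rest of the pattern succeed (the atoms after it are unaffected and can still be greedy).
Matches to split on: at [4:11] → '[1mwk0]'; at [12:17] → '[2vy]'.
Because the pattern has a capturing group, `split` also inserts each captured text between the pieces.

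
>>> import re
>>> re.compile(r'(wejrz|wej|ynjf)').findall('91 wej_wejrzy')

['wej', 'wejrz']

Alternation isn't longest-match — the leftmost alternative that fits at this position is chosen.
Because there's exactly one group, `findall` drops the full match and keeps group 1 from each hit.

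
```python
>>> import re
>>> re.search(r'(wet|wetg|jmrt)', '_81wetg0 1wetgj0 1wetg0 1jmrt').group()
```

'wet'

Branches in `(...|...)` are attempted left-to-right; the first branch that allows the whole pattern to succeed is taken.
The match spans [3:6] → 'wet'.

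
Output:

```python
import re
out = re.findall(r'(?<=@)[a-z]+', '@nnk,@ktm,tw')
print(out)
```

['nnk', 'ktm']

The positive lookaround only admits positions where the adjacent text matches; those characters stay outside the span.
Since nothing is captured, `findall` lists the 2 matched substrings directly.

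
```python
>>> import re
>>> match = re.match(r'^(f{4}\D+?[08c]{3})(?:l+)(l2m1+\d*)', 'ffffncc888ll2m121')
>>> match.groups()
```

('ffffncc888', 'l2m121')

The pattern matches anchored at the start of the string; then exactly 4 of the literal 'f', then one or more of a non-digit (lazy), then exactly 3 of one of [08c] (captured); then one or more of a literal 'l' (non-capturing group); then the literal 'l2m', then one or more of the literal '1', then zero or more of a digit (captured).
`re.match` only tries the pattern at the start of the string.
The match spans [0:17] → 'ffffncc888ll2m121'.
Captured: group 1 = 'ffffncc888', group 2 = 'l2m121'.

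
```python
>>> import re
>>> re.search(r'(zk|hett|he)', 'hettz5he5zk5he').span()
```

(0, 4)

The regex engine tests alternatives in the order written; an earlier branch that matches wins even if a later one would match more.
The match spans [0:4] → 'hett'.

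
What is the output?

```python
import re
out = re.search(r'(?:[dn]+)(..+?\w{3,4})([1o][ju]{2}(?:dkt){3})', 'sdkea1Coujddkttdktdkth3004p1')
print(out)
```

None

Here nothing in the string fits, so the call returns None.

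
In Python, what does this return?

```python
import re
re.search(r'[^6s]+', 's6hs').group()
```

'h'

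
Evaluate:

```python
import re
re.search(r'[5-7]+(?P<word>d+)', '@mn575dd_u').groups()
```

('dd',)

The match spans [3:8] → '575dd'.
Captured: group 1 = 'dd'.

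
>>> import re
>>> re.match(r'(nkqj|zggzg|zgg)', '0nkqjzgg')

`re.match` only tries the pattern at the start of the string.
Here position 0 doesn't satisfy it, so the call returns None.

None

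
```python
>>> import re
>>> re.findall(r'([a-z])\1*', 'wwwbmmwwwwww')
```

['w', 'b', 'm', 'w']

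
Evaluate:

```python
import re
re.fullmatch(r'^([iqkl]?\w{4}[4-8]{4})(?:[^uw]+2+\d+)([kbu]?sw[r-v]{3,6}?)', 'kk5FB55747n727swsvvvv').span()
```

This matches anchored at the start of the string; then optionally one of [iqkl], then exactly 4 of a word character, then exactly 4 of a character in [4-8] (captured); then one or more of any character except [uw], then one or more of the literal '2', then one or more of a digit (non-capturing group); then optionally one of [kbu], then the literal 'sw', then 3 to 6 of a character in [r-v] (lazy) (captured).
`re.fullmatch` requires the pattern to consume the entire string.
The match spans [0:21] → 'kk5FB55747n727swsvvvv'.
Captured: group 1 = 'kk5FB5574', group 2 = 'swsvvvv'.

(0, 21)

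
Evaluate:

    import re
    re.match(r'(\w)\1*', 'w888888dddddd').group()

'w'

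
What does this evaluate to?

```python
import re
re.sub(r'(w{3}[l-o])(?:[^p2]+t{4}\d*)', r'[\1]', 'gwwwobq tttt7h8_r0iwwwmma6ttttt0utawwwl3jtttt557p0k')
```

The pattern matches exactly 3 of a literal 'w', then a character in [l-o] (captured); then one or more of any character except [p2], then exactly 4 of the literal 't', then zero or more of a digit (non-capturing group).
Matches: at [1:48] → 'wwwobq tttt7h8_r0iwwwmma6ttttt0utawwwl3jtttt557'.
The replacement refers to a captured group, so each match is rewritten using its own captured text.

'g[wwwo]p0k'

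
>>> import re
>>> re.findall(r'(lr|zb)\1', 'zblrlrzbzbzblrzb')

The backreference `\1` re-matches whatever the first group consumed, character for character.
Matches: at [2:6] match 'lrlr', group 1 = 'lr'; at [6:10] match 'zbzb', group 1 = 'zb'.
With a single group, `findall` returns only what that group captured — 2 items.

['lr', 'zb']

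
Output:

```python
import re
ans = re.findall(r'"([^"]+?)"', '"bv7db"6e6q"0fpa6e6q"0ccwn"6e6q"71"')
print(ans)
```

Matches: at [0:7] match '"bv7db"', group 1 = 'bv7db'; at [11:21] match '"0fpa6e6q"', group 1 = '0fpa6e6q'; at [26:32] match '"6e6q"', group 1 = '6e6q'.
One capturing group, so `findall` returns just the captured substring from each match — 3 in all.

['bv7db', '0fpa6e6q', '6e6q']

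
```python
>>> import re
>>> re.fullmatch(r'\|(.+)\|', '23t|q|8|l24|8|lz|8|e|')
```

None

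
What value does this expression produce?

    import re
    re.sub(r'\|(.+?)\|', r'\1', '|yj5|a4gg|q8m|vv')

A non-greedy quantifier consumes as few characters as it can — just enough that the remainder of the pattern still matches from where it stops; whatever follows it matches normally.
Matches: at [0:5] → '|yj5|'; at [9:14] → '|q8m|'.
The replacement refers to a captured group, so each match is rewritten using its own captured text.

'yj5a4ggq8mvv'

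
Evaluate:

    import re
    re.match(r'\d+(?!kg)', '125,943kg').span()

(0, 3)

The negative lookahead/lookbehind blocks any match where the forbidden context is present.
`match` is anchored at position 0; if the pattern doesn't fit there, it returns None.
The match spans [0:3] → '125'.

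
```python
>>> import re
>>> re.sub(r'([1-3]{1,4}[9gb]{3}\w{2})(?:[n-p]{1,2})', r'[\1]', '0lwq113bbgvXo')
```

'0lwq[113bbgvX]'

Pattern: 1 to 4 of a character in [1-3], then exactly 3 of one of [9gb], then exactly 2 of a word character (captured); then 1 to 2 of a character in [n-p] (non-capturing group).
Matches: at [4:13] → '113bbgvXo'.
`\1` in the replacement pulls in group 1's text for each match.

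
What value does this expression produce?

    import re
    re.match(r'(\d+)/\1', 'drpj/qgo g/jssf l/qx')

None

`re.match` won't scan ahead — the pattern has to work from the very first character.
Here the pattern fails at index 0, so the call returns None.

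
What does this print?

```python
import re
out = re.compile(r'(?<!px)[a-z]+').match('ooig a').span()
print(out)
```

(0, 4)

`(?!…)`/`(?<!…)` only lets a position through if the neighbouring text does NOT match; no characters are consumed.
`re.match` only tries the pattern at the start of the string.
The match spans [0:4] → 'ooig'.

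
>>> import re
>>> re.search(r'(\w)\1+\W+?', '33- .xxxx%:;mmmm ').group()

A backreference is literal: `\1` must see the identical characters the first group matched.
The match spans [0:3] → '33-'.

'33-'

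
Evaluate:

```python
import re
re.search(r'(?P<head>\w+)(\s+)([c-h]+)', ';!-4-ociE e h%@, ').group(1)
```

'ociE'

The match spans [5:11] → 'ociE e'.
Captured: group 1 = 'ociE', group 2 = ' ', group 3 = 'e'.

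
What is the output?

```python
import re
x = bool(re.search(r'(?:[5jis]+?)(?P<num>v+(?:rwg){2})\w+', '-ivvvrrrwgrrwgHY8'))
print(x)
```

False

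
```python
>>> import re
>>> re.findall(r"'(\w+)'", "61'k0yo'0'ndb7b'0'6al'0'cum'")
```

['k0yo', 'ndb7b', '6al', 'cum']

Because there's exactly one group, `findall` drops the full match and keeps group 1 from each hit.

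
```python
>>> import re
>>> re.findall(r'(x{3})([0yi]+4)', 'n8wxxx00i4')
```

[('xxx', '00i4')]

The pattern matches exactly 3 of a literal 'x' (captured); then one or more of one of [0yi], then a literal '4' (captured).
Matches: at [3:10] match 'xxx00i4', groups = ('xxx', '00i4').
With 2 capturing groups, `findall` returns a 2-tuple per match.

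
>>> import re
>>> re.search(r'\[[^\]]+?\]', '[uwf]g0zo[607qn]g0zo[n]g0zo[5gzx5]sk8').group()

'[uwf]'

The match spans [0:5] → '[uwf]'.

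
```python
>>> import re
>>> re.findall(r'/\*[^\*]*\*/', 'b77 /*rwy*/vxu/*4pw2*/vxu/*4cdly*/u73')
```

Scanning left to right: at [4:11] → '/*rwy*/'; at [14:22] → '/*4pw2*/'; at [25:34] → '/*4cdly*/'.
Since nothing is captured, `findall` lists the 3 matched substrings directly.

['/*rwy*/', '/*4pw2*/', '/*4cdly*/']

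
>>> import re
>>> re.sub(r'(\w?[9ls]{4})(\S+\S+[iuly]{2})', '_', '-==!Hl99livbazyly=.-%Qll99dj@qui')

The pattern matches optionally a word character, then exactly 4 of one of [9ls] (captured); then one or more of a non-whitespace character, then one or more of a non-whitespace character, then exactly 2 of one of [iuly] (captured).
Matches: at [4:32] → 'Hl99livbazyly=.-%Qll99dj@qui'.
Each match is replaced by '_'.

'-==!_'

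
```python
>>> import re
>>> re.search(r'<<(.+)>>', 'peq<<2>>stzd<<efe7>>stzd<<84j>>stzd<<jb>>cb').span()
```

(3, 41)

`re.search` scans for the first position where the pattern succeeds.
The match spans [3:41] → '<<2>>stzd<<efe7>>stzd<<84j>>stzd<<jb>>'.
Captured: group 1 = '2>>stzd<<efe7>>stzd<<84j>>stzd<<jb'.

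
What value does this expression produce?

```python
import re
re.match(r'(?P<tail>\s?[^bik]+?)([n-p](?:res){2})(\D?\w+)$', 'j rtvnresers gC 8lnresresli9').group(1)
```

'j rtvnresers gC 8l'

The match spans [0:28] → 'j rtvnresers gC 8lnresresli9'.
Captured: group 1 = 'j rtvnresers gC 8l', group 2 = 'nresres', group 3 = 'li9'.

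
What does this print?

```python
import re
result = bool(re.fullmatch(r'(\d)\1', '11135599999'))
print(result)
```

`fullmatch` succeeds only if the pattern covers the string from start to end.
Here the string isn't matched end-to-end, so the call returns None, and `bool(None)` is False.

False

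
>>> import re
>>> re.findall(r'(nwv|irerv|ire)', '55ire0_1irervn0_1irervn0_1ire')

['ire', 'irerv', 'irerv', 'ire']

Alternation isn't longest-match — the leftmost alternative that fits at this position is chosen.
Because there's exactly one group, `findall` drops the full match and keeps group 1 from each hit.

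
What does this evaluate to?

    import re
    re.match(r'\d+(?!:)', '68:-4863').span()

Because the assertion is negative and zero-width, positions next to the forbidden text are skipped.
`re.match` only tries the pattern at the start of the string.
The match spans [0:1] → '6'.

(0, 1)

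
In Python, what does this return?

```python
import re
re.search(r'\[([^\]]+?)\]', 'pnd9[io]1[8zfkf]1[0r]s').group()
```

'[io]'

`re.search` scans for the first position where the pattern succeeds.
The match spans [4:8] → '[io]'.
Captured: group 1 = 'io'.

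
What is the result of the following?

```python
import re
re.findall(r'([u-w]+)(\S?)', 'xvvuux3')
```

[('vvuu', 'x')]

This matches one or more of a character in [u-w] (captured); then optionally a non-whitespace character (captured).
Walking the string: at [1:6] match 'vvuux', groups = ('vvuu', 'x').
With 2 capturing groups, `findall` returns a 2-tuple per match.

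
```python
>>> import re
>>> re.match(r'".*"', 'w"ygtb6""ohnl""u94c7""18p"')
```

None

`match` is anchored at position 0; if the pattern doesn't fit there, it returns None.
Here the string doesn't start with a match, so the call returns None.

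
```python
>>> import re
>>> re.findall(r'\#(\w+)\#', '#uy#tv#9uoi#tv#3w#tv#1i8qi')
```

['uy', '9uoi', '3w']

With a single group, `findall` returns only what that group captured — 3 items.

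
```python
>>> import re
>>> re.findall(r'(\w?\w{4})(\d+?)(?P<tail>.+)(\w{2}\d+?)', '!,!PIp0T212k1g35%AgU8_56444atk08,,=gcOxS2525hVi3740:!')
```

This matches optionally a word character, then exactly 4 of a word character (captured); then one or more of a digit (lazy) (captured); then one or more of any character (captured as 'tail'); then exactly 2 of a word character, then one or more of a digit (lazy) (captured).
Walking the string: at [3:51] match 'PIp0T212k1g35%AgU8_56444atk08,,=gcOxS2525hVi3740', groups = ('PIp0T', '2', '12k1g35%AgU8_56444atk08,,=gcOxS2525hVi3', '740').
Multiple groups make `findall` return tuples — one 4-tuple for the one match.

[('PIp0T', '2', '12k1g35%AgU8_56444atk08,,=gcOxS2525hVi3', '740')]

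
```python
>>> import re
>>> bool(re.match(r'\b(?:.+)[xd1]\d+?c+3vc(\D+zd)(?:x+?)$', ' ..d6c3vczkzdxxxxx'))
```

`match` is anchored at position 0; if the pattern doesn't fit there, it returns None.
Here the pattern fails at index 0, so the call returns None, and `bool(None)` is False.

False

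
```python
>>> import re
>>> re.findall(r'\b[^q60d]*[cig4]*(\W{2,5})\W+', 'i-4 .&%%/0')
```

['%%']

The pattern matches a word boundary (`\b`, zero-width); then zero or more of any character except [q60d], then zero or more of one of [cig4]; then 2 to 5 of a non-word character (captured); then one or more of a non-word character.
Scanning left to right: at [0:9] match 'i-4 .&%%/', group 1 = '%%'.
`findall` collects group 1 from the one match (1 total).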